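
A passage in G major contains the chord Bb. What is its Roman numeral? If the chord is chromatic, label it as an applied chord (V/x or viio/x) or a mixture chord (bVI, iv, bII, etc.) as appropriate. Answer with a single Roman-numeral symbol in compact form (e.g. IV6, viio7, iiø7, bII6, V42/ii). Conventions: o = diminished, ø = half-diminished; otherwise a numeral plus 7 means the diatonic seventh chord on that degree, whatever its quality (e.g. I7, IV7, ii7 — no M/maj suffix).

bIII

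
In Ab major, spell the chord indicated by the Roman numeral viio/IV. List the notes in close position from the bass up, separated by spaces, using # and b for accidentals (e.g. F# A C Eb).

The slash marks an applied leading-tone chord: viio of IV. In Ab major, IV is Db, so the leading tone to it is C, a half step below.
Building a diminished triad on C gives C-Eb-Gb.

C Eb Gb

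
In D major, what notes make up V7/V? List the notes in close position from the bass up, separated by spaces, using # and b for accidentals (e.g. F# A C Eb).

E G# B D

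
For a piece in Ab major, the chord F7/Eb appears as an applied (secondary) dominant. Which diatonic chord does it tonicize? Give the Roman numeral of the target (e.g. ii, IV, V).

ii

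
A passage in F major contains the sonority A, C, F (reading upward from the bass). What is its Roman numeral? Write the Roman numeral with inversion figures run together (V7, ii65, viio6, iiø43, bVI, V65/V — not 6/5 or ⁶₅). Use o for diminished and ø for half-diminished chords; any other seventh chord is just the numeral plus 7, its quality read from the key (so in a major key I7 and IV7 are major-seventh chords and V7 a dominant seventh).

I6

The pitches F-A-C form a major triad rooted on F.
F is scale degree 1 in F major, and a major triad on that degree is written I.
With A in the bass the chord is in first inversion, so the figured bass is 6.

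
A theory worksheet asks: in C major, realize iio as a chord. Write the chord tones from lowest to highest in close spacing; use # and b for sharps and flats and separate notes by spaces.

D F Ab

iio is the diminished supertonic triad, borrowed from the parallel minor. In C major that root is D.
So the chord is D-F-Ab, a diminished triad.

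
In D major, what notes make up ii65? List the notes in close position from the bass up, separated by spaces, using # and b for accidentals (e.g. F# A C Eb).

The numeral's case and figure indicate a minor seventh chord. In D major its root, the supertonic, is E.
Stacking thirds from E gives E-G-B-D.
With the 65 figure the chord is in first inversion; from the bass G upward in close position it reads G-B-D-E.

G B D E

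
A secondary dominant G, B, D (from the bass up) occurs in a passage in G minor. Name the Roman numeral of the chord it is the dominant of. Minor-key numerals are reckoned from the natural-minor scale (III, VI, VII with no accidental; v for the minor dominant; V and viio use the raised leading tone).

iv

The chord is a major triad on G.
A dominant resolves down a perfect fifth: G → C. In G minor, C is scale degree 4, i.e. iv.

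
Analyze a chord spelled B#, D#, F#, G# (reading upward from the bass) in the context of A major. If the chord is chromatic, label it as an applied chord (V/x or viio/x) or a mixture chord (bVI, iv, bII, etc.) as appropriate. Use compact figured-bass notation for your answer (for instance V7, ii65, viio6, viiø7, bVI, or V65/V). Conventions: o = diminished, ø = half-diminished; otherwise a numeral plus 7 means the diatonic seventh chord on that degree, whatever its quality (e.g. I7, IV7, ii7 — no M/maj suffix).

V65/iii

Stacked in thirds the chord is G#-B#-D#-F#: a dominant seventh chord on G#.
G# is not a diatonic chord root with this quality in A major, but it lies a perfect fifth above C# (iii), so the chord functions as an applied dominant of iii.
With B# in the bass the chord is in first inversion, so the figured bass is 65.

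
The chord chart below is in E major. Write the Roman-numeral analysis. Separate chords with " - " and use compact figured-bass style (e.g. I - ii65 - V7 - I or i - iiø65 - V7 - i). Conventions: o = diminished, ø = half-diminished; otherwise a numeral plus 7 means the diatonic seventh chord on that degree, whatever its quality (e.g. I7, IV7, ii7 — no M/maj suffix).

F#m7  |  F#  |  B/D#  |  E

F#m7: minor seventh chord on F# = scale degree 2 → ii7.
F#: a major triad on F#, the applied dominant of V → V/V.
B/D#: major triad on B = scale degree 5 → V6.
E: root E is the tonic; major triad there is I.

ii7 - V/V - V6 - I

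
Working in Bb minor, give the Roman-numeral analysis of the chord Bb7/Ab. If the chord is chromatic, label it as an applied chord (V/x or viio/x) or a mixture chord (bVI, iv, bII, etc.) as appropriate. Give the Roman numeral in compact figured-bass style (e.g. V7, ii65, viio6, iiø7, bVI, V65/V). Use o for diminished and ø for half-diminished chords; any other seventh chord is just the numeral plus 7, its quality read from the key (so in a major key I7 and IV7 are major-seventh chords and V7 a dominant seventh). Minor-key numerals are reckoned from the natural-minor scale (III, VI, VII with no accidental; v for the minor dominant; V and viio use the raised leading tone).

V42/iv

Stacked in thirds the chord is Bb-D-F-Ab: a dominant seventh chord on Bb.
Bb is not a diatonic chord root with this quality in Bb minor, but it lies a perfect fifth above Eb (iv), so the chord functions as an applied dominant of iv.
With Ab in the bass the chord is in third inversion, so the figured bass is 42.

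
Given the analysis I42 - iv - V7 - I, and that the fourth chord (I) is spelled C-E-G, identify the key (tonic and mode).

C major

The chord C is a major triad rooted on C; its label is I.
If C is scale degree 1 and the mode makes that degree carry a major triad, the tonic is C and the mode is major.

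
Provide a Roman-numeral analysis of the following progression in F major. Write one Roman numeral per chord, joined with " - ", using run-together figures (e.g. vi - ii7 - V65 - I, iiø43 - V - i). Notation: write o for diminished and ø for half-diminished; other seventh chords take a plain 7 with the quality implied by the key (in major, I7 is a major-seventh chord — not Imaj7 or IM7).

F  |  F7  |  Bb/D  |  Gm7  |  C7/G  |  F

I - V7/IV - IV6 - ii7 - V43 - I

F: major triad on F = scale degree 1 → I.
F7 is the secondary dominant of IV (dominant seventh chord on F): V7/IV.
Bb/D: root Bb is the subdominant; major triad there is IV6.
Gm7: root G is the supertonic; minor seventh chord there is ii7.
C7/G has root C, degree 5 in F major, so V43.
F: root F is the tonic; major triad there is I.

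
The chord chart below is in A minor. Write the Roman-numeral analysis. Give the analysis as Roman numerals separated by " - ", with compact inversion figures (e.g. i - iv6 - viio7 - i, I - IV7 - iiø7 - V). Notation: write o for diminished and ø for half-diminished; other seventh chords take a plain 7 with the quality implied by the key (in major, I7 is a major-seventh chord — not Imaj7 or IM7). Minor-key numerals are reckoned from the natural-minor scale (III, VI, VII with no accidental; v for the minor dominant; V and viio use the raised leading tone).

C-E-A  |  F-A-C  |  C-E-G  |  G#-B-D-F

C-E-A: minor triad on A = scale degree 1 → i6.
F-A-C: major triad on F = scale degree 6 → VI.
C-E-G has root C, degree 3 in A minor, so III.
G#-B-D-F: root G# is the leading tone; fully diminished seventh chord there is viio7.

i6 - VI - III - viio7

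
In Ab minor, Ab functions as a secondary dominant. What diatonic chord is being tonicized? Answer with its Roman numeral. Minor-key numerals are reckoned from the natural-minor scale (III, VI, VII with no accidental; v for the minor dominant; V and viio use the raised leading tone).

The chord is a major triad on Ab.
A dominant resolves down a perfect fifth: Ab → Db. In Ab minor, Db is scale degree 4, i.e. iv.

iv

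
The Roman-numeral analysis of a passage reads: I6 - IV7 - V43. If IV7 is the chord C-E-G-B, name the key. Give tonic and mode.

G major

The anchor chord is a major seventh chord on C, labeled IV7.
If C is scale degree 4 and the mode makes that degree carry a major seventh chord, the tonic is G and the mode is major.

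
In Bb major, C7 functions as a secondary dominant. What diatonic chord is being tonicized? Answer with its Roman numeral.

V

The chord is a dominant seventh chord on C.
A dominant resolves down a perfect fifth: C → F. In Bb major, F is scale degree 5, i.e. V.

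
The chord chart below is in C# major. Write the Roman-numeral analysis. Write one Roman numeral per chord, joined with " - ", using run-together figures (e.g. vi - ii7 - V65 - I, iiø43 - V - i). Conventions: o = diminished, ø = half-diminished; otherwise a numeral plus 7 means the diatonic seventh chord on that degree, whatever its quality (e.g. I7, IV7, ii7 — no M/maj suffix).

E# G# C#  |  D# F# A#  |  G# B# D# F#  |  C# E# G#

I6 - ii - V7 - I

E#-G#-C#: root C# is the tonic; major triad there is I6.
D#-F#-A# has root D#, degree 2 in C# major, so ii.
G#-B#-D#-F#: dominant seventh chord on G# = scale degree 5 → V7.
C#-E#-G# has root C#, degree 1 in C# major, so I.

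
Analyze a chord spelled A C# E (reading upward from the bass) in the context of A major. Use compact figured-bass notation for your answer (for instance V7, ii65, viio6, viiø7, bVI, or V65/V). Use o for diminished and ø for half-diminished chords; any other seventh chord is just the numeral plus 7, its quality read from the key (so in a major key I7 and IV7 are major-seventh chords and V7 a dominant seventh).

The pitches A-C#-E form a major triad rooted on A.
In A major, A is the tonic; the diatonic major triad there is I.

I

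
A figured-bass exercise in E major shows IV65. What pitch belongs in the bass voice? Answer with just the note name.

IV in E major has root A; the chord is A-C#-E-G#.
The figure 65 means first inversion — the third is in the bass.

C#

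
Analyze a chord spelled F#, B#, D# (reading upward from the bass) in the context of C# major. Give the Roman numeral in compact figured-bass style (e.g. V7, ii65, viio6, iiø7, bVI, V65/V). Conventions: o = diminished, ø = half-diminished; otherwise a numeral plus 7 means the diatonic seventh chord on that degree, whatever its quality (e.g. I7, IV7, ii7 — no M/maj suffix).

viio64

Stacked in thirds the chord is B#-D#-F#: a diminished triad on B#.
B# is scale degree 7 in C# major, and a diminished triad on that degree is written viio.
With F# in the bass the chord is in second inversion, so the figured bass is 64.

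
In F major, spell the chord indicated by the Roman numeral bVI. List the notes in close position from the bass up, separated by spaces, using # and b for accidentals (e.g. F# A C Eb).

Scale degree 6 in F major is D; lowering it a half step gives Db. bVI is a major triad on the lowered sixth degree, borrowed from the parallel minor.
So the chord is Db-F-Ab.

Db F Ab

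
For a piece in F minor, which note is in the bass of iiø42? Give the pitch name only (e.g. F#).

F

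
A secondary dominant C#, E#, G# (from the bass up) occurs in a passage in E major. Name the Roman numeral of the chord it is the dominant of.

ii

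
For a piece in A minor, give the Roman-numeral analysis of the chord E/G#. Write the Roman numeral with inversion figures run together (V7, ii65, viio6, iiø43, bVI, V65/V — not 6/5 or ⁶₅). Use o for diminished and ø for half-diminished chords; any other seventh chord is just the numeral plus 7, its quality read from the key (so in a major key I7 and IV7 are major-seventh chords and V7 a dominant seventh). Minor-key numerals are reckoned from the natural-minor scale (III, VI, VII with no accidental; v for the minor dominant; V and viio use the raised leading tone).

V6

Stacked in thirds the chord is E-G#-B: a major triad on E.
In A minor, E is the dominant; the diatonic major triad there is V.
With G# in the bass the chord is in first inversion, so the figured bass is 6.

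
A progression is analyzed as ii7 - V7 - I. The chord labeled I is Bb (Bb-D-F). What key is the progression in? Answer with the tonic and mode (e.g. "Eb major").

Bb major

The anchor chord is a major triad on Bb, labeled I.
If Bb is scale degree 1 and the mode makes that degree carry a major triad, the tonic is Bb and the mode is major.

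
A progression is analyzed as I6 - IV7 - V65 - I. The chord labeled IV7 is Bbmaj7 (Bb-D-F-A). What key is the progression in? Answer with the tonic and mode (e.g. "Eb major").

The anchor chord is a major seventh chord on Bb, labeled IV7.
Counting down 3 scale steps from Bb places the tonic on F; a major seventh chord on degree 4 is diatonic only in major.

F major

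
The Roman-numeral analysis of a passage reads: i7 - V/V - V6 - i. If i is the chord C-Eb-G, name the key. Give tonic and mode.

C minor

i is given as C-Eb-G — a minor triad with root C.
If C is scale degree 1 and the mode makes that degree carry a minor triad, the tonic is C and the mode is minor.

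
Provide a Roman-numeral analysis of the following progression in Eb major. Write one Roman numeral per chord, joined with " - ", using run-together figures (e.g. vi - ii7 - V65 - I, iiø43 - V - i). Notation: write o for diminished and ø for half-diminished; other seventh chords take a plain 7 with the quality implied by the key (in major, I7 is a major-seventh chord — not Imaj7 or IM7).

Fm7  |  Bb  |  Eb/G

Fm7 has root F, degree 2 in Eb major, so ii7.
Bb: root Bb is the dominant; major triad there is V.
Eb/G has root Eb, degree 1 in Eb major, so I6.

ii7 - V - I6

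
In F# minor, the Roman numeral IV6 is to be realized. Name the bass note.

D#

IV in F# minor has root B; the chord is B-D#-F#.
The figure 6 means first inversion — the third is in the bass.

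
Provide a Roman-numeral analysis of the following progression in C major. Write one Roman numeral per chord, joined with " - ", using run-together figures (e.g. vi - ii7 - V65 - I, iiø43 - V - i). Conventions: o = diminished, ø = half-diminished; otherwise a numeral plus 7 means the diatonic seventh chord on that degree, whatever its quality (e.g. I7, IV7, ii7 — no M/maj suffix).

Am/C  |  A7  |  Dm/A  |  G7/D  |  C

Am/C: root A is the submediant; minor triad there is vi6.
A7 is the secondary dominant of ii (dominant seventh chord on A): V7/ii.
Dm/A has root D, degree 2 in C major, so ii64.
G7/D has root G, degree 5 in C major, so V43.
C has root C, degree 1 in C major, so I.

vi6 - V7/ii - ii64 - V43 - I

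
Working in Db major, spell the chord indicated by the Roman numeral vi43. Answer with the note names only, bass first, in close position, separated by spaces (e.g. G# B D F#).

F Ab Bb Db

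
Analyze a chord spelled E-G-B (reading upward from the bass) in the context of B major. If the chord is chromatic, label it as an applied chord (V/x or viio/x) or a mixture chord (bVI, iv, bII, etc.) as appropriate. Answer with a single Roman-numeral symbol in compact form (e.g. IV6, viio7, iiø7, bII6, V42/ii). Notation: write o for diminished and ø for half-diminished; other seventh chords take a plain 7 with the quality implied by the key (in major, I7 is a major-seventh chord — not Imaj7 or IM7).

iv

The pitches E-G-B form a minor triad rooted on E.
E is the fourth degree of B major. This is the minor subdominant, borrowed from the parallel minor.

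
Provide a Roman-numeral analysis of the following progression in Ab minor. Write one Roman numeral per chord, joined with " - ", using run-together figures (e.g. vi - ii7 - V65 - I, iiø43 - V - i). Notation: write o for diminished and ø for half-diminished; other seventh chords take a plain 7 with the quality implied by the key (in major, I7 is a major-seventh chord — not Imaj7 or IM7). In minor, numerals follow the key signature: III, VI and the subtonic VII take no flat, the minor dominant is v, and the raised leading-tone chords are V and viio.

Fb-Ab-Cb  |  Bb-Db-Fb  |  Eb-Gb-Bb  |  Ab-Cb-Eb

VI - iio - v - i

Fb-Ab-Cb: root Fb is the submediant; major triad there is VI.
Bb-Db-Fb: diminished triad on Bb = scale degree 2 → iio.
Eb-Gb-Bb: root Eb is the dominant; minor triad there is v.
Ab-Cb-Eb has root Ab, degree 1 in Ab minor, so i.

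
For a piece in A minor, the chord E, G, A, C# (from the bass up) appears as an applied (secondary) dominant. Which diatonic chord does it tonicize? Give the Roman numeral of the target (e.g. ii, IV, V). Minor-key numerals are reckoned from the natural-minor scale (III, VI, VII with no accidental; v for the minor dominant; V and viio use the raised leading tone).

The chord is a dominant seventh chord on A.
A dominant resolves down a perfect fifth: A → D. In A minor, D is scale degree 4, i.e. iv.

iv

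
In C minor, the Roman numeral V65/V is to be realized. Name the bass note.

The applied chord V65/V is rooted on D: D-F#-A-C.
The figure 65 means first inversion — the third is in the bass.

F#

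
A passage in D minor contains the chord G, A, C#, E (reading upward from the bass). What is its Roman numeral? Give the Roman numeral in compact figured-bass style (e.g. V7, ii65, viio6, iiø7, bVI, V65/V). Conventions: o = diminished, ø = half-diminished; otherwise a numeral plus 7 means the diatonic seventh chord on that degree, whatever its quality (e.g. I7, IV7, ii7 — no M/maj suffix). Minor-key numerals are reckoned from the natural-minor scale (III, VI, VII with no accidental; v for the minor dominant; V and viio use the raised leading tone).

V42

Stacked in thirds the chord is A-C#-E-G: a dominant seventh chord on A.
In D minor, A is the dominant; the diatonic dominant seventh chord there is V7.
With G in the bass the chord is in third inversion, so the figured bass is 42.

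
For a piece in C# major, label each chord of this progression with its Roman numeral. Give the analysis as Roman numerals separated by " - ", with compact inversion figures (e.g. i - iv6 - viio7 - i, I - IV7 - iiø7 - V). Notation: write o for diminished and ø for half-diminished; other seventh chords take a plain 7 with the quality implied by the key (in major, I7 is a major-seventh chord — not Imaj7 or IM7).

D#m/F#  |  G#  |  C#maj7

ii6 - V - I7

D#m/F#: root D# is the supertonic; minor triad there is ii6.
G#: major triad on G# = scale degree 5 → V.
C#maj7: root C# is the tonic; major seventh chord there is I7.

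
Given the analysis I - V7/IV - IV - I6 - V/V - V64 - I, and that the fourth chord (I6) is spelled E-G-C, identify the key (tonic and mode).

C major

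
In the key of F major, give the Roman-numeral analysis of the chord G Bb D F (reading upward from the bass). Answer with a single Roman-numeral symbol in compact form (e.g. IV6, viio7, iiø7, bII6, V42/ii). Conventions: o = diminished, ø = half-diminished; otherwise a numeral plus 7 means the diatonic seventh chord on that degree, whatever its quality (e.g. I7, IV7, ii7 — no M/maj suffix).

ii7

The pitches G-Bb-D-F form a minor seventh chord rooted on G.
G is scale degree 2 in F major, and a minor seventh chord on that degree is written ii7.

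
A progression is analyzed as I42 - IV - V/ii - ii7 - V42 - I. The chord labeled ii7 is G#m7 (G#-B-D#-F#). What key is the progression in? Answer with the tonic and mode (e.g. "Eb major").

ii7 is given as G#-B-D#-F# — a minor seventh chord with root G#.
If G# is scale degree 2 and the mode makes that degree carry a minor seventh chord, the tonic is F# and the mode is major.

F# major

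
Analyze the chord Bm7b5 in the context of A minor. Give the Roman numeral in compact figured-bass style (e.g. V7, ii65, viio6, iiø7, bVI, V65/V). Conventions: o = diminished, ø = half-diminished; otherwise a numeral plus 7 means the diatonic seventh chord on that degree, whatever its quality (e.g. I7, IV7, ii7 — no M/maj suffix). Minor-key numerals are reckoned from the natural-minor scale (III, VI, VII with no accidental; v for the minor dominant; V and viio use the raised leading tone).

iiø7

The pitches B-D-F-A form a half-diminished seventh chord rooted on B.
In A minor, B is the supertonic; the diatonic half-diminished seventh chord there is iiø7.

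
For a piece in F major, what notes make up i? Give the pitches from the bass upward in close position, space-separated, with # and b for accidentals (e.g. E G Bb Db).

F Ab C

Scale degree 1 in F major is F; here the chord built on it is altered to a minor triad. i is the minor tonic, borrowed from the parallel minor.
So the chord is F-Ab-C.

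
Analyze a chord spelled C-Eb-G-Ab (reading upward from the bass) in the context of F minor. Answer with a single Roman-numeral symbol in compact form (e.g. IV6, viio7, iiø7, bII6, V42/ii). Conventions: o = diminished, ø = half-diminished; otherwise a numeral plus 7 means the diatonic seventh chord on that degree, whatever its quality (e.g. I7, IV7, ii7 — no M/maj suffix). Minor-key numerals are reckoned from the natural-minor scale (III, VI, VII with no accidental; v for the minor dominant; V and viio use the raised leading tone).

III65

The pitches Ab-C-Eb-G form a major seventh chord rooted on Ab.
In F minor, Ab is the mediant; the diatonic major seventh chord there is III7.
With C in the bass the chord is in first inversion, so the figured bass is 65.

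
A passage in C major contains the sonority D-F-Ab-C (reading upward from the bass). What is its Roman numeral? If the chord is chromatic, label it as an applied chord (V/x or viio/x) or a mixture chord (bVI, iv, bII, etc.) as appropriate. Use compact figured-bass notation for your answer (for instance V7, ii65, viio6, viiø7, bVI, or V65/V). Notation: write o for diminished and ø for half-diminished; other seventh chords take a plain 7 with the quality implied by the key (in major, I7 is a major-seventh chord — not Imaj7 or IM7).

iiø7

The pitches D-F-Ab-C form a half-diminished seventh chord rooted on D.
D is the second degree of C major. This is the half-diminished supertonic seventh, borrowed from the parallel minor.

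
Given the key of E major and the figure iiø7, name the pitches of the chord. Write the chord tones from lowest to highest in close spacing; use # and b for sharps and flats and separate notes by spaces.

Scale degree 2 in E major is F#; here the chord built on it is altered to a half-diminished seventh chord. iiø7 is the half-diminished supertonic seventh, borrowed from the parallel minor.
So the chord is F#-A-C-E.

F# A C E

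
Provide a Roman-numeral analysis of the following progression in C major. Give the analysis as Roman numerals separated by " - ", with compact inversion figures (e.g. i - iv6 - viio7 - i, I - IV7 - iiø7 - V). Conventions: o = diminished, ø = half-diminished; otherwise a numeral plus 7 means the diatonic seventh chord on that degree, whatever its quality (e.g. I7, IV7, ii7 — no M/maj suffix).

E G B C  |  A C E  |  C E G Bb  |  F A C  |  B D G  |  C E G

I65 - vi - V7/IV - IV - V6 - I

E-G-B-C has root C, degree 1 in C major, so I65.
A-C-E has root A, degree 6 in C major, so vi.
C-E-G-Bb: a dominant seventh chord on C, the applied dominant of IV → V7/IV.
F-A-C: root F is the subdominant; major triad there is IV.
B-D-G: root G is the dominant; major triad there is V6.
C-E-G: root C is the tonic; major triad there is I.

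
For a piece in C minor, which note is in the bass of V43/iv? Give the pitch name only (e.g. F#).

G

The applied chord V43/iv is rooted on C: C-E-G-Bb.
The figure 43 means second inversion — the fifth is in the bass.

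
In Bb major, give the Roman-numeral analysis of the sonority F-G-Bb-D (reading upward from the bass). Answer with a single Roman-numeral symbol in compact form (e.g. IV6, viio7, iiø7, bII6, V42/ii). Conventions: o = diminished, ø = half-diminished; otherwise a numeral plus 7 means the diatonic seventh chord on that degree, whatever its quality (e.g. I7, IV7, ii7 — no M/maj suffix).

vi42

The pitches G-Bb-D-F form a minor seventh chord rooted on G.
G is scale degree 6 in Bb major, and a minor seventh chord on that degree is written vi7.
With F in the bass the chord is in third inversion, so the figured bass is 42.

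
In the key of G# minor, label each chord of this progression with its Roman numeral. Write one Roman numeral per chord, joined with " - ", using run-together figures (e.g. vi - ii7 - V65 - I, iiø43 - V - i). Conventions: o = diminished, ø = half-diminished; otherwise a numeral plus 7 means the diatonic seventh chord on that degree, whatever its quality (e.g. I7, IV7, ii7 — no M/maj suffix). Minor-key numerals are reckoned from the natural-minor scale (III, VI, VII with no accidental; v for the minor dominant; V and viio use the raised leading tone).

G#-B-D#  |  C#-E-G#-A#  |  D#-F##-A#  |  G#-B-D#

i - iiø65 - V - i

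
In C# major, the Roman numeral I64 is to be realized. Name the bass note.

G#

I in C# major has root C#; the chord is C#-E#-G#.
The figure 64 means second inversion — the fifth is in the bass.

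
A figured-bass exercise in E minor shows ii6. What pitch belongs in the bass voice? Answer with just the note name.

ii in E minor has root F#; the chord is F#-A-C#.
The figure 6 means first inversion — the third is in the bass.

A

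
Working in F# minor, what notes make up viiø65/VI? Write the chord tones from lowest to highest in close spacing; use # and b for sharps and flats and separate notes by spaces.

E G B C#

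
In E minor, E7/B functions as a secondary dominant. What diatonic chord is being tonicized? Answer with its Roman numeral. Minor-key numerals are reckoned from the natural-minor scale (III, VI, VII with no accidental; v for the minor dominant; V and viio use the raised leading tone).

iv

The chord is a dominant seventh chord on E.
A dominant resolves down a perfect fifth: E → A. In E minor, A is scale degree 4, i.e. iv.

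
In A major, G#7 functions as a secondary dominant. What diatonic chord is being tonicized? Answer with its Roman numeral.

The chord is a dominant seventh chord on G#.
A dominant resolves down a perfect fifth: G# → C#. In A major, C# is scale degree 3, i.e. iii.

iii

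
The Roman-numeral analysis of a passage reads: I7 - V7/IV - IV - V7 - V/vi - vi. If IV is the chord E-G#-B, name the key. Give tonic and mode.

The anchor chord is a major triad on E, labeled IV.
Counting down 3 scale steps from E places the tonic on B; a major triad on degree 4 is diatonic only in major.

B major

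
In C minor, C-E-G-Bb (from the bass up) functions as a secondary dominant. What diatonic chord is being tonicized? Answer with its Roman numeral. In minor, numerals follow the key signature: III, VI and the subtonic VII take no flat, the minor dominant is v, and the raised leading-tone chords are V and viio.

iv

The chord is a dominant seventh chord on C.
A dominant resolves down a perfect fifth: C → F. In C minor, F is scale degree 4, i.e. iv.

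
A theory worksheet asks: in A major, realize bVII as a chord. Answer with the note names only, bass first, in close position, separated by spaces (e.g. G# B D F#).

G B D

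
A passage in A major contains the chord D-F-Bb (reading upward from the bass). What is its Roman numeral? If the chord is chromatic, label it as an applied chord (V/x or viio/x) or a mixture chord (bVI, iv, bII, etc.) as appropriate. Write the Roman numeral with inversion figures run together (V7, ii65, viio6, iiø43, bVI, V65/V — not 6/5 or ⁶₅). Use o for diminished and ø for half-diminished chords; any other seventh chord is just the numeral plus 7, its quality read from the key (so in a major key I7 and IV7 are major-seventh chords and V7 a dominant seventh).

bII6

The pitches Bb-D-F form a major triad rooted on Bb.
Bb is the lowered second degree of A major (diatonic 2 would be B). This is the Neapolitan sixth — a major triad on the lowered second degree, here in its customary first inversion.
With D in the bass the chord is in first inversion, so the figured bass is 6.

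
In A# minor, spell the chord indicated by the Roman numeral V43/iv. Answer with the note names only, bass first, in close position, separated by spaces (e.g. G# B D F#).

E# G# A# C##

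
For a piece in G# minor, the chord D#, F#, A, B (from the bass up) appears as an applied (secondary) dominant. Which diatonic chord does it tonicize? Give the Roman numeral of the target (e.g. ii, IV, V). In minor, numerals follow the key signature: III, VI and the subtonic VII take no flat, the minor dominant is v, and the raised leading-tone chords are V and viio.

VI

The chord is a dominant seventh chord on B.
A dominant resolves down a perfect fifth: B → E. In G# minor, E is scale degree 6, i.e. VI.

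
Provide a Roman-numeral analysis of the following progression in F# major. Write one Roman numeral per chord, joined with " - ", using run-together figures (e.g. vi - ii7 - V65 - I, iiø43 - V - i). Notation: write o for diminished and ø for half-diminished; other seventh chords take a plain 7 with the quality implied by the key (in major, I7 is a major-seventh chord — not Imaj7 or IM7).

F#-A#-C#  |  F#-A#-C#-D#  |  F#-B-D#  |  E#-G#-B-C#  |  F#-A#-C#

F#-A#-C#: root F# is the tonic; major triad there is I.
F#-A#-C#-D#: minor seventh chord on D# = scale degree 6 → vi65.
F#-B-D# has root B, degree 4 in F# major, so IV64.
E#-G#-B-C# has root C#, degree 5 in F# major, so V65.
F#-A#-C#: major triad on F# = scale degree 1 → I.

I - vi65 - IV64 - V65 - I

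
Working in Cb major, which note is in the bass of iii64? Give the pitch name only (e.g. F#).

iii in Cb major has root Eb; the chord is Eb-Gb-Bb.
The figure 64 means second inversion — the fifth is in the bass.

Bb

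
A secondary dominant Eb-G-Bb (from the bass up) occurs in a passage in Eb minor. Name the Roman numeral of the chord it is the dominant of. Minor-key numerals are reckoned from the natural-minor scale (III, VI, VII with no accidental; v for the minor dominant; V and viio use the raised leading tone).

iv

The chord is a major triad on Eb.
A dominant resolves down a perfect fifth: Eb → Ab. In Eb minor, Ab is scale degree 4, i.e. iv.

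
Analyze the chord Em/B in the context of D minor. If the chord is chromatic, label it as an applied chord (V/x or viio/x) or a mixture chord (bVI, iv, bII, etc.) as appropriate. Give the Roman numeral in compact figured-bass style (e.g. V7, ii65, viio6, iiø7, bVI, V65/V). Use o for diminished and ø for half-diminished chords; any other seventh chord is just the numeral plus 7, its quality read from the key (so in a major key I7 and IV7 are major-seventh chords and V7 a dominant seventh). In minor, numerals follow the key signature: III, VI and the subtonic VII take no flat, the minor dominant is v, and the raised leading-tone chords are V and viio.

Stacked in thirds the chord is E-G-B: a minor triad on E.
E is the second degree of D minor. This is the minor supertonic, borrowed from the parallel major (the Dorian ii).
With B in the bass the chord is in second inversion, so the figured bass is 64.

ii64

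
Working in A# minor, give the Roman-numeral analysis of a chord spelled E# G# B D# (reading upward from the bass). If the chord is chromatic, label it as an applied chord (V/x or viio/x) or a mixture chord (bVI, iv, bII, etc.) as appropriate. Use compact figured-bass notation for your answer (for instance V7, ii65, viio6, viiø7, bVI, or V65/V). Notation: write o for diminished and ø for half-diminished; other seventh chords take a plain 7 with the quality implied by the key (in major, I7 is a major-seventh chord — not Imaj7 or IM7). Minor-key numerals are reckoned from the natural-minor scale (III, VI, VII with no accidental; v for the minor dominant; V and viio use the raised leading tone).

Stacked in thirds the chord is E#-G#-B-D#: a half-diminished seventh chord on E#.
E# sits a half step below F# (VI in A# minor); a diminished chord there is the applied leading-tone chord of VI.

viiø7/VI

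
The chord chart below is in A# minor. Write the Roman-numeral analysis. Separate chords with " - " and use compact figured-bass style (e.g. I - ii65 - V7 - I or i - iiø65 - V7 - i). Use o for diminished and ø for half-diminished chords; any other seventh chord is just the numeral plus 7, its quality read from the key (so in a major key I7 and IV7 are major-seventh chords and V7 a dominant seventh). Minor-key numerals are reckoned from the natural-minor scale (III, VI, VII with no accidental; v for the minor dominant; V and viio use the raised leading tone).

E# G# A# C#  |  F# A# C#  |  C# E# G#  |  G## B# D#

i43 - VI - III - viio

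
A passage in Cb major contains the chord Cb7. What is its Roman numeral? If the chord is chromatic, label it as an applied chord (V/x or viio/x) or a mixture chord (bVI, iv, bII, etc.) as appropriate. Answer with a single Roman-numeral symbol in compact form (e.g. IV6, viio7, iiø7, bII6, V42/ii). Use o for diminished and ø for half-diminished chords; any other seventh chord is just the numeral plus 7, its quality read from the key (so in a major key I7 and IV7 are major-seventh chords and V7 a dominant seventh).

The pitches Cb-Eb-Gb-Bbb form a dominant seventh chord rooted on Cb.
Cb is not a diatonic chord root with this quality in Cb major, but it lies a perfect fifth above Fb (IV), so the chord functions as an applied dominant of IV.

V7/IV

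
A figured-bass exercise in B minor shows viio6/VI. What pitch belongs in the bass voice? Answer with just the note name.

The applied chord viio6/VI is rooted on F#: F#-A-C.
The figure 6 means first inversion — the third is in the bass.

A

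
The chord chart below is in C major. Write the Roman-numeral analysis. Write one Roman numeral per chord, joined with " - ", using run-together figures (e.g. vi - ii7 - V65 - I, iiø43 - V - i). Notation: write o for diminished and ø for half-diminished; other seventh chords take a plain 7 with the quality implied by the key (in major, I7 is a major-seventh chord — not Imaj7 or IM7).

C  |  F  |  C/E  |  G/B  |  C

C has root C, degree 1 in C major, so I.
F: major triad on F = scale degree 4 → IV.
C/E: root C is the tonic; major triad there is I6.
G/B has root G, degree 5 in C major, so V6.
C has root C, degree 1 in C major, so I.

I - IV - I6 - V6 - I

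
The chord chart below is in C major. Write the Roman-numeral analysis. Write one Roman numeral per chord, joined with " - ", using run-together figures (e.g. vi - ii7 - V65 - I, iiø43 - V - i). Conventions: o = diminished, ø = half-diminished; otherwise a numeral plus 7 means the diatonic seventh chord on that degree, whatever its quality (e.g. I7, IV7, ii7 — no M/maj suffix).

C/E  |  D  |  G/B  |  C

I6 - V/V - V6 - I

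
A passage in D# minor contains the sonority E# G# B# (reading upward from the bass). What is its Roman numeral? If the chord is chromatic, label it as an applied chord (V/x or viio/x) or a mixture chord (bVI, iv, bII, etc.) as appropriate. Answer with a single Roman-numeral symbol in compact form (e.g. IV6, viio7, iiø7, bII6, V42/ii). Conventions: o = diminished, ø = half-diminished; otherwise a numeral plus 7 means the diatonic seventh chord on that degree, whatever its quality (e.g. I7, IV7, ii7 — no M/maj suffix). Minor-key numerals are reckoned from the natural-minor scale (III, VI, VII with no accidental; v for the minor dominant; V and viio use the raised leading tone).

ii

Stacked in thirds the chord is E#-G#-B#: a minor triad on E#.
E# is the second degree of D# minor. This is the minor supertonic, borrowed from the parallel major (the Dorian ii).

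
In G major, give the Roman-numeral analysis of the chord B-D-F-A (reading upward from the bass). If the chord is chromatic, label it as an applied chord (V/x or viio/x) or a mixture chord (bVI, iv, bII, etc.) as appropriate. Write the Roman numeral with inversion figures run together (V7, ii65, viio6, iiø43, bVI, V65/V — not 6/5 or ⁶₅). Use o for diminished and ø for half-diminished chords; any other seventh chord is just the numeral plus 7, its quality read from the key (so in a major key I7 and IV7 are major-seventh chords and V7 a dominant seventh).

viiø7/IV

Stacked in thirds the chord is B-D-F-A: a half-diminished seventh chord on B.
B sits a half step below C (IV in G major); a diminished chord there is the applied leading-tone chord of IV.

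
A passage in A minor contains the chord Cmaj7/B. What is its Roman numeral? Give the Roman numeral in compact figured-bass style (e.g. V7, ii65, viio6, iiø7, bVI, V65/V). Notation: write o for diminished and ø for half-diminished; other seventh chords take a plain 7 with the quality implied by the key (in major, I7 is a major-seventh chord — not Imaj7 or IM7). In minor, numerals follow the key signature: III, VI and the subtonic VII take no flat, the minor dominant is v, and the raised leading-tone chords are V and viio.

The pitches C-E-G-B form a major seventh chord rooted on C.
C is scale degree 3 in A minor, and a major seventh chord on that degree is written III7.
With B in the bass the chord is in third inversion, so the figured bass is 42.

III42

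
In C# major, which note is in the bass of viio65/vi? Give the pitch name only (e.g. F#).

B#

The applied chord viio65/vi is rooted on G##: G##-B#-D#-F#.
The figure 65 means first inversion — the third is in the bass.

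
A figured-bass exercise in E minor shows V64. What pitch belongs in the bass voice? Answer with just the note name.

F#

V in E minor has root B; the chord is B-D#-F#.
The figure 64 means second inversion — the fifth is in the bass.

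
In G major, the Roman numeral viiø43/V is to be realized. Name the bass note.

The applied chord viiø43/V is rooted on C#: C#-E-G-B.
The figure 43 means second inversion — the fifth is in the bass.

G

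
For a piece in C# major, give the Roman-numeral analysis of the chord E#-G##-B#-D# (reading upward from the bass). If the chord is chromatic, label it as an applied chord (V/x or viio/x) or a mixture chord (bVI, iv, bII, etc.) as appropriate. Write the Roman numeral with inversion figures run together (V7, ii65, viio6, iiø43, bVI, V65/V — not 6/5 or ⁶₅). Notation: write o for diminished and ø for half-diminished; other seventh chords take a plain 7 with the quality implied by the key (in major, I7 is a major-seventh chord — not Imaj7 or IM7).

V7/vi

Stacked in thirds the chord is E#-G##-B#-D#: a dominant seventh chord on E#.
E# is not a diatonic chord root with this quality in C# major, but it lies a perfect fifth above A# (vi), so the chord functions as an applied dominant of vi.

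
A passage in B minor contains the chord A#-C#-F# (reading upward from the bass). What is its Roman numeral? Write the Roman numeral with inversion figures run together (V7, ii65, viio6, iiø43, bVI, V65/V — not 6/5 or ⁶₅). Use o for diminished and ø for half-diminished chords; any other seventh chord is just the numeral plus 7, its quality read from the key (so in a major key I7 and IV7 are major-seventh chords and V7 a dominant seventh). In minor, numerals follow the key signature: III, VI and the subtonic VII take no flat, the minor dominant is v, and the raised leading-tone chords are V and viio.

Stacked in thirds the chord is F#-A#-C#: a major triad on F#.
In B minor, F# is the dominant; the diatonic major triad there is V.
With A# in the bass the chord is in first inversion, so the figured bass is 6.

V6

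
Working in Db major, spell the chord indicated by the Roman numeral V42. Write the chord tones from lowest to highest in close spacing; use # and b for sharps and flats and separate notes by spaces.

Gb Ab C Eb

The numeral's case and figure indicate a dominant seventh chord. In Db major its root, the dominant, is Ab.
That chord is spelled Ab-C-Eb-Gb.
With the 42 figure the chord is in third inversion; from the bass Gb upward in close position it reads Gb-Ab-C-Eb.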